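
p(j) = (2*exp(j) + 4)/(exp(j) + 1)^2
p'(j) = 2*exp(j)/(exp(j) + 1)^2 - 2*(2*exp(j) + 4)*exp(j)/(exp(j) + 1)^3 = 2*(-exp(j) - 3)*exp(j)/(exp(j) + 1)^3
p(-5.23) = 3.97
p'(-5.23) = -0.03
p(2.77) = 0.12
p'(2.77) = -0.12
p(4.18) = 0.03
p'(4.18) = -0.03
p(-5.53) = 3.98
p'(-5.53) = -0.02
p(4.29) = 0.03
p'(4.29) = -0.03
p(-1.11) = 2.64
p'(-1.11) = -0.93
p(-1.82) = 3.20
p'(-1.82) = -0.65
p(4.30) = 0.03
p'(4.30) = -0.03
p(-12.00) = 4.00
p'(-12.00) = 0.00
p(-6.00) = 3.99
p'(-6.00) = -0.01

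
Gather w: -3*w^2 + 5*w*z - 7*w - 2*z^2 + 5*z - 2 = -3*w^2 + w*(5*z - 7) - 2*z^2 + 5*z - 2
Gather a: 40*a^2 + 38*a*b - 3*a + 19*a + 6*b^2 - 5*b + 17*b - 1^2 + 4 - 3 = 40*a^2 + a*(38*b + 16) + 6*b^2 + 12*b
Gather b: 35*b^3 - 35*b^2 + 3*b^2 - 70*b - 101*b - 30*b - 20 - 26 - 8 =35*b^3 - 32*b^2 - 201*b - 54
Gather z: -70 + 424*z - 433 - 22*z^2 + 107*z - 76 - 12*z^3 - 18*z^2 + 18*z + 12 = -12*z^3 - 40*z^2 + 549*z - 567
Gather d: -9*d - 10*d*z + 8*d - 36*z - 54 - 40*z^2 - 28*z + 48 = d*(-10*z - 1) - 40*z^2 - 64*z - 6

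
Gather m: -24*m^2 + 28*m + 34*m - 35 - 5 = -24*m^2 + 62*m - 40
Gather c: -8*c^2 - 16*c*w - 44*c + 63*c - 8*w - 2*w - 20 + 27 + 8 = -8*c^2 + c*(19 - 16*w) - 10*w + 15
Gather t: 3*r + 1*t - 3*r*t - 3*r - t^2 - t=-3*r*t - t^2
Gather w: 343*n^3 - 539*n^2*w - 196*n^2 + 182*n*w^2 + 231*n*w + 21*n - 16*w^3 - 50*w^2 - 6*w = 343*n^3 - 196*n^2 + 21*n - 16*w^3 + w^2*(182*n - 50) + w*(-539*n^2 + 231*n - 6)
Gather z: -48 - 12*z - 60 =-12*z - 108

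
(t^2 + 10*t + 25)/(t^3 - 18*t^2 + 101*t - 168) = (t^2 + 10*t + 25)/(t^3 - 18*t^2 + 101*t - 168)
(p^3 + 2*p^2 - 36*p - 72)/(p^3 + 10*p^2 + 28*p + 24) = (p - 6)/(p + 2)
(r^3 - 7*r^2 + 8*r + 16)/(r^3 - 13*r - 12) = (r - 4)/(r + 3)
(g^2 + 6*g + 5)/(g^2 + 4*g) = (g^2 + 6*g + 5)/(g*(g + 4))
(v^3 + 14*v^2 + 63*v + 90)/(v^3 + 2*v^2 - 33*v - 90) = (v + 6)/(v - 6)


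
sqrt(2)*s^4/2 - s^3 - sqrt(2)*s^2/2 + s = s*(s - 1)*(s - sqrt(2))*(sqrt(2)*s/2 + sqrt(2)/2)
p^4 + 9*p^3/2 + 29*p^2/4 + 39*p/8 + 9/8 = (p + 1/2)*(p + 1)*(p + 3/2)^2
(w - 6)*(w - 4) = w^2 - 10*w + 24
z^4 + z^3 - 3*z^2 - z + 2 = (z - 1)^2*(z + 1)*(z + 2)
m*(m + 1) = m^2 + m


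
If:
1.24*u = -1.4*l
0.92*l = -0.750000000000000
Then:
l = -0.82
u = 0.92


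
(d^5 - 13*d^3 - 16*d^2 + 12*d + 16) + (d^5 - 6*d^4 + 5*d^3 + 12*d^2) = 2*d^5 - 6*d^4 - 8*d^3 - 4*d^2 + 12*d + 16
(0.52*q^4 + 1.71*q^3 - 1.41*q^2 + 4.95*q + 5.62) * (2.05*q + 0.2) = 1.066*q^5 + 3.6095*q^4 - 2.5485*q^3 + 9.8655*q^2 + 12.511*q + 1.124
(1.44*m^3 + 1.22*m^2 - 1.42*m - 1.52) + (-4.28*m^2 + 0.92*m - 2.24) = 1.44*m^3 - 3.06*m^2 - 0.5*m - 3.76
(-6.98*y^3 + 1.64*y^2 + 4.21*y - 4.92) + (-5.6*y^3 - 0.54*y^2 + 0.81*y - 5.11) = -12.58*y^3 + 1.1*y^2 + 5.02*y - 10.03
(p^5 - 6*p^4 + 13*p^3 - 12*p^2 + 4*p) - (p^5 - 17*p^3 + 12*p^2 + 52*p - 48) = -6*p^4 + 30*p^3 - 24*p^2 - 48*p + 48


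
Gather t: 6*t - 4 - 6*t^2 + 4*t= -6*t^2 + 10*t - 4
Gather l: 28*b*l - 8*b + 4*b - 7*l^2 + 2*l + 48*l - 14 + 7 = -4*b - 7*l^2 + l*(28*b + 50) - 7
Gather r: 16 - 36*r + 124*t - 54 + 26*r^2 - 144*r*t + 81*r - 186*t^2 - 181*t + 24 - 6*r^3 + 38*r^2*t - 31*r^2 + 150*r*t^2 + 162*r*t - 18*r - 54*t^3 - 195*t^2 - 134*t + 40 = -6*r^3 + r^2*(38*t - 5) + r*(150*t^2 + 18*t + 27) - 54*t^3 - 381*t^2 - 191*t + 26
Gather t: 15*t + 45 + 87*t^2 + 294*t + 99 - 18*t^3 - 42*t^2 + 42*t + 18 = -18*t^3 + 45*t^2 + 351*t + 162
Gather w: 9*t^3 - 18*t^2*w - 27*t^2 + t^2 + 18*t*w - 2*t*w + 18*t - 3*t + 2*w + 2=9*t^3 - 26*t^2 + 15*t + w*(-18*t^2 + 16*t + 2) + 2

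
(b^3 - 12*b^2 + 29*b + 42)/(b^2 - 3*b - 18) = (b^2 - 6*b - 7)/(b + 3)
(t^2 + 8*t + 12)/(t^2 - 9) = (t^2 + 8*t + 12)/(t^2 - 9)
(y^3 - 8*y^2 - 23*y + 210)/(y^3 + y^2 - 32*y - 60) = (y - 7)/(y + 2)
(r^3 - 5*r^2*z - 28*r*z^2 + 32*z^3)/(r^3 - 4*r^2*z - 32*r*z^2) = (r - z)/r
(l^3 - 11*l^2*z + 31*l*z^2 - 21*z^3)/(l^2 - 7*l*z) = l - 4*z + 3*z^2/l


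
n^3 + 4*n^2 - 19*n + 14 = (n - 2)*(n - 1)*(n + 7)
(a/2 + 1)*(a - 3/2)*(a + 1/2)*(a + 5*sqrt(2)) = a^4/2 + a^3/2 + 5*sqrt(2)*a^3/2 - 11*a^2/8 + 5*sqrt(2)*a^2/2 - 55*sqrt(2)*a/8 - 3*a/4 - 15*sqrt(2)/4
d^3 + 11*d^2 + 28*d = d*(d + 4)*(d + 7)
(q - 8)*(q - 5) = q^2 - 13*q + 40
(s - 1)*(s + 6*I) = s^2 - s + 6*I*s - 6*I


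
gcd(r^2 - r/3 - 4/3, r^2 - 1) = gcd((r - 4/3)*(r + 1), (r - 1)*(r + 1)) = r + 1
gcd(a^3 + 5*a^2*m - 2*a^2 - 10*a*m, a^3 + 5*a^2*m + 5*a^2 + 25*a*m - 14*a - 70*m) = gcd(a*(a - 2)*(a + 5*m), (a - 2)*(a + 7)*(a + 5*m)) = a^2 + 5*a*m - 2*a - 10*m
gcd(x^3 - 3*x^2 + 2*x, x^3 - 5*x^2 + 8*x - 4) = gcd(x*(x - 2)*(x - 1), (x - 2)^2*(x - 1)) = x^2 - 3*x + 2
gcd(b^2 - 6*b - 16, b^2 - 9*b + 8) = b - 8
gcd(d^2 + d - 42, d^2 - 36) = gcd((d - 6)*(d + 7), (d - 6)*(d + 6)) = d - 6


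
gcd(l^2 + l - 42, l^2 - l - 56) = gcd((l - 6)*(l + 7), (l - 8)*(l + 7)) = l + 7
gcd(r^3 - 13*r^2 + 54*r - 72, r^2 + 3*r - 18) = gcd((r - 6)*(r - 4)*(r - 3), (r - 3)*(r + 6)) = r - 3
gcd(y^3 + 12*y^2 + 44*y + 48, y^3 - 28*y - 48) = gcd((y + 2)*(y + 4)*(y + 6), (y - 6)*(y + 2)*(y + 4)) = y^2 + 6*y + 8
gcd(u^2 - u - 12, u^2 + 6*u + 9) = u + 3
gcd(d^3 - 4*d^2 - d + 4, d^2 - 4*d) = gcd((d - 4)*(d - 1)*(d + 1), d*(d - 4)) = d - 4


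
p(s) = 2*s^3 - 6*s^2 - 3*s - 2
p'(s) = 6*s^2 - 12*s - 3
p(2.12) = -16.27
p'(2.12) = -1.47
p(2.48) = -15.84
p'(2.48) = 4.14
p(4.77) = 64.24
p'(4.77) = 76.28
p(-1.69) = -23.72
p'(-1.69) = 34.42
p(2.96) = -11.58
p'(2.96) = 14.05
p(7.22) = 416.30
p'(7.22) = 223.13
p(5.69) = 155.11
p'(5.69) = 122.98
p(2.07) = -16.18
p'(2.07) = -2.13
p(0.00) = -2.00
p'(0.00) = -3.00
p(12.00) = 2554.00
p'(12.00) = 717.00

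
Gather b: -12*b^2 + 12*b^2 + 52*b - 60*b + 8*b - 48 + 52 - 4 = 0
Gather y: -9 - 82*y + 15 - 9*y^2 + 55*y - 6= -9*y^2 - 27*y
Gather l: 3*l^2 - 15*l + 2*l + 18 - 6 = 3*l^2 - 13*l + 12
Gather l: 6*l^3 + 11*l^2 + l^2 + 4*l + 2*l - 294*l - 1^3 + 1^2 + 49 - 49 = 6*l^3 + 12*l^2 - 288*l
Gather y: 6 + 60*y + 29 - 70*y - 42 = -10*y - 7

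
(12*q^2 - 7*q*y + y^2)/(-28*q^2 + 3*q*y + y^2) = (-3*q + y)/(7*q + y)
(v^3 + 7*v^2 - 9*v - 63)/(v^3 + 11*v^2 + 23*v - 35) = (v^2 - 9)/(v^2 + 4*v - 5)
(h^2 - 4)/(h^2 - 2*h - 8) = (h - 2)/(h - 4)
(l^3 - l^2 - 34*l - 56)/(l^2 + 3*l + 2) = (l^2 - 3*l - 28)/(l + 1)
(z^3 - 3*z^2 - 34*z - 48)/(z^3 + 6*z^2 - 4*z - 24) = (z^2 - 5*z - 24)/(z^2 + 4*z - 12)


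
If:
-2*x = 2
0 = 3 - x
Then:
No Solution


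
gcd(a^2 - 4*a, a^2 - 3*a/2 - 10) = a - 4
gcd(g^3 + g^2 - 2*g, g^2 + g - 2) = g^2 + g - 2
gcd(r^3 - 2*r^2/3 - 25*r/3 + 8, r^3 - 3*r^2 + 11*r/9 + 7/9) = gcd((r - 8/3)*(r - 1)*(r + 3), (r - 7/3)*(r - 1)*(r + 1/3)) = r - 1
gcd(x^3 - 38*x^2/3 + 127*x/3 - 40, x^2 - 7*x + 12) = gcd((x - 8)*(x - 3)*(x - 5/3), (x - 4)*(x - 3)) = x - 3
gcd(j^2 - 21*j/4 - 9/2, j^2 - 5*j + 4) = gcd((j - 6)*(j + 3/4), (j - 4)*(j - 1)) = 1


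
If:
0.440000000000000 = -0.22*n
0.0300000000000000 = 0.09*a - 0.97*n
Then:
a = -21.22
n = -2.00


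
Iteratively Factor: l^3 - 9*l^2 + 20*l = (l - 4)*(l^2 - 5*l) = l*(l - 4)*(l - 5)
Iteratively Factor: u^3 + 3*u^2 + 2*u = (u + 1)*(u^2 + 2*u) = (u + 1)*(u + 2)*(u)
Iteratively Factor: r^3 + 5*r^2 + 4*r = (r + 1)*(r^2 + 4*r) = (r + 1)*(r + 4)*(r)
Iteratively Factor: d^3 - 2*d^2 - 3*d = (d + 1)*(d^2 - 3*d) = (d - 3)*(d + 1)*(d)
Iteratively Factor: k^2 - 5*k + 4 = (k - 4)*(k - 1)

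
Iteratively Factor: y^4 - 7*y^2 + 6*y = (y - 2)*(y^3 + 2*y^2 - 3*y) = y*(y - 2)*(y^2 + 2*y - 3) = y*(y - 2)*(y - 1)*(y + 3)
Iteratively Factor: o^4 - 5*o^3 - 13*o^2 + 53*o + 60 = (o + 1)*(o^3 - 6*o^2 - 7*o + 60) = (o - 4)*(o + 1)*(o^2 - 2*o - 15) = (o - 4)*(o + 1)*(o + 3)*(o - 5)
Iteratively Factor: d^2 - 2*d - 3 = (d + 1)*(d - 3)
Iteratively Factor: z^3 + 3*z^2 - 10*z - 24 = (z + 4)*(z^2 - z - 6) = (z + 2)*(z + 4)*(z - 3)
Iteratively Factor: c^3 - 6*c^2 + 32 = (c - 4)*(c^2 - 2*c - 8) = (c - 4)*(c + 2)*(c - 4)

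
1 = 1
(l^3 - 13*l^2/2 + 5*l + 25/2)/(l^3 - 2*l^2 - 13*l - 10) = (l - 5/2)/(l + 2)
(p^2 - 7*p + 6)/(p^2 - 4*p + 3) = (p - 6)/(p - 3)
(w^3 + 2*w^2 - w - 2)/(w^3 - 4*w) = (w^2 - 1)/(w*(w - 2))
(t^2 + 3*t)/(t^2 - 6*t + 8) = t*(t + 3)/(t^2 - 6*t + 8)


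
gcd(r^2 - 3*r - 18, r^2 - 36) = r - 6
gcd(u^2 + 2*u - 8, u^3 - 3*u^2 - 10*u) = 1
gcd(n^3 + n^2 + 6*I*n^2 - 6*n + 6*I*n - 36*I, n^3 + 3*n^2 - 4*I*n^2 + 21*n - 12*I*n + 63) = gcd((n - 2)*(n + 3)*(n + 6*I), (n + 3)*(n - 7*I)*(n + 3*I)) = n + 3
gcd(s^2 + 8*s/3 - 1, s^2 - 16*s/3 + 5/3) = s - 1/3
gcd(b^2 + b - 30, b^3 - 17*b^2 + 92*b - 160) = b - 5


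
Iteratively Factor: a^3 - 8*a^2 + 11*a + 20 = (a - 4)*(a^2 - 4*a - 5) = (a - 4)*(a + 1)*(a - 5)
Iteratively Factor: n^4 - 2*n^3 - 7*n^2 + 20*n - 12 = (n + 3)*(n^3 - 5*n^2 + 8*n - 4) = (n - 1)*(n + 3)*(n^2 - 4*n + 4) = (n - 2)*(n - 1)*(n + 3)*(n - 2)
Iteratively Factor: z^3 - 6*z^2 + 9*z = (z)*(z^2 - 6*z + 9) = z*(z - 3)*(z - 3)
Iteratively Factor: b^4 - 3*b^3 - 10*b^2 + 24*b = (b)*(b^3 - 3*b^2 - 10*b + 24) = b*(b - 2)*(b^2 - b - 12) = b*(b - 4)*(b - 2)*(b + 3)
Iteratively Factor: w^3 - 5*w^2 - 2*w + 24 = (w - 3)*(w^2 - 2*w - 8) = (w - 3)*(w + 2)*(w - 4)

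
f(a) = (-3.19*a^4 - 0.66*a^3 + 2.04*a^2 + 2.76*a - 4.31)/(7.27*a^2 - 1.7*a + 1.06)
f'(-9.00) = 7.70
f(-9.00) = -33.56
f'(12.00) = -10.73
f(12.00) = -65.17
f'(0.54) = 4.18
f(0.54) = -1.15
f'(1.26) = -0.93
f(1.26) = -0.66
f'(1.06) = -0.42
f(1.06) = -0.53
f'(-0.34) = -4.78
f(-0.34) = -2.03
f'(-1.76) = 1.07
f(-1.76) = -1.12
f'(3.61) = -3.37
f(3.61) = -6.03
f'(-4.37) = 3.61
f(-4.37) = -7.37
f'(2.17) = -2.07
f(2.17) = -2.09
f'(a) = (1.7 - 14.54*a)*(-3.19*a^4 - 0.66*a^3 + 2.04*a^2 + 2.76*a - 4.31)/(7.27*a^2 - 1.7*a + 1.06)^2 + (-12.76*a^3 - 1.98*a^2 + 4.08*a + 2.76)/(7.27*a^2 - 1.7*a + 1.06) = (-46.3826*a^5 + 11.4708*a^4 - 11.2816*a^3 - 25.632*a^2 + 66.9922*a - 4.4014)/(52.8529*a^4 - 24.718*a^3 + 18.3024*a^2 - 3.604*a + 1.1236)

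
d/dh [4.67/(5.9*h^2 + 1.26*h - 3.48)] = (-55.106*h - 5.8842)/(5.9*h^2 + 1.26*h - 3.48)^2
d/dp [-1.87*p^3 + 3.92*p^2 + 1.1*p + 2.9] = -5.61*p^2 + 7.84*p + 1.1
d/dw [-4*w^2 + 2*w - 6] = 2 - 8*w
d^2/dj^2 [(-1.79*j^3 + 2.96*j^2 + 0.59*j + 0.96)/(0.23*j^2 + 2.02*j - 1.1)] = (1.11022302462516e-16*j^5 - 18.201582*j^3 + 28.662264*j^2 - 9.423684*j + 18.105288)/(0.012167*j^6 + 0.320574*j^5 + 2.640906*j^4 + 5.176048*j^3 - 12.63042*j^2 + 7.3326*j - 1.331)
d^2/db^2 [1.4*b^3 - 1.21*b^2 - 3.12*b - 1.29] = 8.4*b - 2.42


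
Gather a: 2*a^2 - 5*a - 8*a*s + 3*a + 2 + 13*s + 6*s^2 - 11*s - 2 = 2*a^2 + a*(-8*s - 2) + 6*s^2 + 2*s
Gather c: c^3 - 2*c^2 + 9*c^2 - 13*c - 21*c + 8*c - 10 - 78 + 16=c^3 + 7*c^2 - 26*c - 72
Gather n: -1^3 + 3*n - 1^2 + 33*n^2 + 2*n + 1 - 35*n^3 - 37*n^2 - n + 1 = -35*n^3 - 4*n^2 + 4*n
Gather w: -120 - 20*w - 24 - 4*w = -24*w - 144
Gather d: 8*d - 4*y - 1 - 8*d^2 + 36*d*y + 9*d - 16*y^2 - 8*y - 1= -8*d^2 + d*(36*y + 17) - 16*y^2 - 12*y - 2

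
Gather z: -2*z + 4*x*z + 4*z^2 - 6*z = 4*z^2 + z*(4*x - 8)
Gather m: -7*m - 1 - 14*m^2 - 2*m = -14*m^2 - 9*m - 1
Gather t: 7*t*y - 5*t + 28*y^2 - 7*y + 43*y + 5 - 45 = t*(7*y - 5) + 28*y^2 + 36*y - 40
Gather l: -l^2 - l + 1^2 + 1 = -l^2 - l + 2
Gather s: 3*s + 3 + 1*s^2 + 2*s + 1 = s^2 + 5*s + 4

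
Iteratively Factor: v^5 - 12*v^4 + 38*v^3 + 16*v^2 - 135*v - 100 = (v - 4)*(v^4 - 8*v^3 + 6*v^2 + 40*v + 25) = (v - 5)*(v - 4)*(v^3 - 3*v^2 - 9*v - 5) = (v - 5)*(v - 4)*(v + 1)*(v^2 - 4*v - 5) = (v - 5)*(v - 4)*(v + 1)^2*(v - 5)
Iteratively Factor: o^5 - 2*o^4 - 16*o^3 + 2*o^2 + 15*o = (o + 3)*(o^4 - 5*o^3 - o^2 + 5*o) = o*(o + 3)*(o^3 - 5*o^2 - o + 5) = o*(o - 5)*(o + 3)*(o^2 - 1) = o*(o - 5)*(o - 1)*(o + 3)*(o + 1)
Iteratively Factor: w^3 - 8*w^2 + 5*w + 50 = (w + 2)*(w^2 - 10*w + 25) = (w - 5)*(w + 2)*(w - 5)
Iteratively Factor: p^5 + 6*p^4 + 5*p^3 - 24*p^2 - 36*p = (p + 3)*(p^4 + 3*p^3 - 4*p^2 - 12*p) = (p + 3)^2*(p^3 - 4*p) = p*(p + 3)^2*(p^2 - 4) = p*(p + 2)*(p + 3)^2*(p - 2)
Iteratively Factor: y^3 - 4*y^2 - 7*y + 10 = (y + 2)*(y^2 - 6*y + 5) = (y - 1)*(y + 2)*(y - 5)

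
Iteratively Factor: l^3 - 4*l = (l)*(l^2 - 4) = l*(l + 2)*(l - 2)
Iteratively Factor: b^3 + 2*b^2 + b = (b + 1)*(b^2 + b) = (b + 1)^2*(b)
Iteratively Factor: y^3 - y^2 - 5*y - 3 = (y + 1)*(y^2 - 2*y - 3) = (y + 1)^2*(y - 3)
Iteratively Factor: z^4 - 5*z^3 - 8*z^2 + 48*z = (z - 4)*(z^3 - z^2 - 12*z) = (z - 4)^2*(z^2 + 3*z) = z*(z - 4)^2*(z + 3)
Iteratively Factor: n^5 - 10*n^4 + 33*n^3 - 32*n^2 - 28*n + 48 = (n - 2)*(n^4 - 8*n^3 + 17*n^2 + 2*n - 24) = (n - 2)^2*(n^3 - 6*n^2 + 5*n + 12) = (n - 2)^2*(n + 1)*(n^2 - 7*n + 12) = (n - 4)*(n - 2)^2*(n + 1)*(n - 3)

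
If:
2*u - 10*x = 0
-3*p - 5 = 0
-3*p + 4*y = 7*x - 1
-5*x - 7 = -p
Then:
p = -5/3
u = -26/3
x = -26/15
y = -68/15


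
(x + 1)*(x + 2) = x^2 + 3*x + 2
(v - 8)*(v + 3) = v^2 - 5*v - 24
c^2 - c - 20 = (c - 5)*(c + 4)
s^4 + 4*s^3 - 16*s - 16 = (s - 2)*(s + 2)^3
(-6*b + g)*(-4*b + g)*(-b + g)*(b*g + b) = -24*b^4*g - 24*b^4 + 34*b^3*g^2 + 34*b^3*g - 11*b^2*g^3 - 11*b^2*g^2 + b*g^4 + b*g^3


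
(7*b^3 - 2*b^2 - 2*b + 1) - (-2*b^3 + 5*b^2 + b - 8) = 9*b^3 - 7*b^2 - 3*b + 9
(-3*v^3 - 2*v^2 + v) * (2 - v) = 3*v^4 - 4*v^3 - 5*v^2 + 2*v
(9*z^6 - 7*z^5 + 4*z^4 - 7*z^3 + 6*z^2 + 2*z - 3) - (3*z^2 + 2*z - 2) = 9*z^6 - 7*z^5 + 4*z^4 - 7*z^3 + 3*z^2 - 1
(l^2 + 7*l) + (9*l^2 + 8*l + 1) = 10*l^2 + 15*l + 1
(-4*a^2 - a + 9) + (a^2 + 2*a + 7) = -3*a^2 + a + 16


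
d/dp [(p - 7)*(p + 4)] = 2*p - 3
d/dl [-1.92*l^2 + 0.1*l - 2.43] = 0.1 - 3.84*l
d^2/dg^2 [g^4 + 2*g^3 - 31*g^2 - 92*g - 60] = 12*g^2 + 12*g - 62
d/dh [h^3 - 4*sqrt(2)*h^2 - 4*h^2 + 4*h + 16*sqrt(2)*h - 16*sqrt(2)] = 3*h^2 - 8*sqrt(2)*h - 8*h + 4 + 16*sqrt(2)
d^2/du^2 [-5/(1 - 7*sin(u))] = 35*(-7*sin(u)^2 - sin(u) + 14)/(7*sin(u) - 1)^3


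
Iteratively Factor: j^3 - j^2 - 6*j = (j - 3)*(j^2 + 2*j) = (j - 3)*(j + 2)*(j)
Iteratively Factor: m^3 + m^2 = (m)*(m^2 + m) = m^2*(m + 1)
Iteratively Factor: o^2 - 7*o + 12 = (o - 3)*(o - 4)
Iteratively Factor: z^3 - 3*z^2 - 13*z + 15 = (z - 5)*(z^2 + 2*z - 3) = (z - 5)*(z - 1)*(z + 3)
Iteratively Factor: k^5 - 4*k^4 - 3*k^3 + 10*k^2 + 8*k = (k + 1)*(k^4 - 5*k^3 + 2*k^2 + 8*k) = (k + 1)^2*(k^3 - 6*k^2 + 8*k) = (k - 2)*(k + 1)^2*(k^2 - 4*k) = k*(k - 2)*(k + 1)^2*(k - 4)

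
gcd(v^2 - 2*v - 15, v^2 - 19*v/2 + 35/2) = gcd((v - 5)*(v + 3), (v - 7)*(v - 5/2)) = 1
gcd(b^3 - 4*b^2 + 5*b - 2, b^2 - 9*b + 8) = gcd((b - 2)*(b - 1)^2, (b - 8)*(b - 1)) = b - 1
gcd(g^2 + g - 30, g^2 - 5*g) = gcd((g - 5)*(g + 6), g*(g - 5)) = g - 5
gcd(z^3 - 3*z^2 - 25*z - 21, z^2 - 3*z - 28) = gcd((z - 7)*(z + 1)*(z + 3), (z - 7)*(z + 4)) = z - 7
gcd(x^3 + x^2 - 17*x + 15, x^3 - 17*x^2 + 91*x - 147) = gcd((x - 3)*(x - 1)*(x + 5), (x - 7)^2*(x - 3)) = x - 3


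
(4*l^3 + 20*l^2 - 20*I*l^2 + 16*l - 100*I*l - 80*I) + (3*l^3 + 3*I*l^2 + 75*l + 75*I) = 7*l^3 + 20*l^2 - 17*I*l^2 + 91*l - 100*I*l - 5*I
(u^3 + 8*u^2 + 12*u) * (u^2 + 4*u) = u^5 + 12*u^4 + 44*u^3 + 48*u^2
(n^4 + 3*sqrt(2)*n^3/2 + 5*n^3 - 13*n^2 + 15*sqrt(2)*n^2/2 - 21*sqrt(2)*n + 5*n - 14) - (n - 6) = n^4 + 3*sqrt(2)*n^3/2 + 5*n^3 - 13*n^2 + 15*sqrt(2)*n^2/2 - 21*sqrt(2)*n + 4*n - 8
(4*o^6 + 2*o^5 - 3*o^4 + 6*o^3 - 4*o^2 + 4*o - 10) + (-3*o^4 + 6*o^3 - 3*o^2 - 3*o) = 4*o^6 + 2*o^5 - 6*o^4 + 12*o^3 - 7*o^2 + o - 10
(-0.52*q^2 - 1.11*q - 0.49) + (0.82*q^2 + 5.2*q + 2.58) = 0.3*q^2 + 4.09*q + 2.09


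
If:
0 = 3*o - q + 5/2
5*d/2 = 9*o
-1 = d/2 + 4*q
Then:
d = -66/23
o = -55/69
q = 5/46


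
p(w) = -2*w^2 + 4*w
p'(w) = 4 - 4*w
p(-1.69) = -12.47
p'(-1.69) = 10.76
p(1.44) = 1.61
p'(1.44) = -1.76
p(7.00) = -70.00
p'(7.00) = -24.00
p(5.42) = -37.07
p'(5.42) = -17.68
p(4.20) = -18.48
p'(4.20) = -12.80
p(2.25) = -1.12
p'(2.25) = -5.00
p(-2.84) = -27.49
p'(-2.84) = 15.36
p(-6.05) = -97.40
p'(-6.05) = 28.20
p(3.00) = -6.00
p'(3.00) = -8.00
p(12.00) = -240.00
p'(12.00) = -44.00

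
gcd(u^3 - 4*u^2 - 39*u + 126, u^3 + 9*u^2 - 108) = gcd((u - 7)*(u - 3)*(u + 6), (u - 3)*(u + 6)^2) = u^2 + 3*u - 18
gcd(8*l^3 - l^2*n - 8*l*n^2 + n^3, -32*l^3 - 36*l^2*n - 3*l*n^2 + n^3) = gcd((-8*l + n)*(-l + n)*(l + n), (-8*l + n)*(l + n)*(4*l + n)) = 8*l^2 + 7*l*n - n^2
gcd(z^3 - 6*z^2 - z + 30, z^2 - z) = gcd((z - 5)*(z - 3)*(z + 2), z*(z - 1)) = 1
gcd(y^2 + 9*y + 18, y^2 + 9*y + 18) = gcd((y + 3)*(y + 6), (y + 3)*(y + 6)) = y^2 + 9*y + 18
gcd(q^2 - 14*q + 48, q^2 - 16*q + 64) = q - 8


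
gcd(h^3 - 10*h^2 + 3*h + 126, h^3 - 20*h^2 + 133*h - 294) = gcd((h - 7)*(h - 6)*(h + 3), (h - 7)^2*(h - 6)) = h^2 - 13*h + 42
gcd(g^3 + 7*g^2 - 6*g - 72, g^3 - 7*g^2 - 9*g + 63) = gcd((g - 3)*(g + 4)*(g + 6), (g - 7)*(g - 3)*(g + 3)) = g - 3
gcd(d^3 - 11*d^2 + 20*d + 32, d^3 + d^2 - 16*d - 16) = d^2 - 3*d - 4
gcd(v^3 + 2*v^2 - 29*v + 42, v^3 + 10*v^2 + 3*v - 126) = v^2 + 4*v - 21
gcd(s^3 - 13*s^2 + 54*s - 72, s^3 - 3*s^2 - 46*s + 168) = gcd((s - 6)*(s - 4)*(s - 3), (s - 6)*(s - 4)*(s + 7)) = s^2 - 10*s + 24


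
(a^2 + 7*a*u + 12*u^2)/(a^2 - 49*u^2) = (a^2 + 7*a*u + 12*u^2)/(a^2 - 49*u^2)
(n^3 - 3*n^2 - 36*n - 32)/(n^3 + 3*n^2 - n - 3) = (n^2 - 4*n - 32)/(n^2 + 2*n - 3)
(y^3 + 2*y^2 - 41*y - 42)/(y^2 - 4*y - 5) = (y^2 + y - 42)/(y - 5)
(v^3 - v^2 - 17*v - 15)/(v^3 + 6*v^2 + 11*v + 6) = (v - 5)/(v + 2)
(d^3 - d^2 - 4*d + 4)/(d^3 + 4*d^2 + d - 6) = (d - 2)/(d + 3)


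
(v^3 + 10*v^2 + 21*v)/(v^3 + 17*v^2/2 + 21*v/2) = 2*(v + 3)/(2*v + 3)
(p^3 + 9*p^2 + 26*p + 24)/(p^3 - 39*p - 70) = (p^2 + 7*p + 12)/(p^2 - 2*p - 35)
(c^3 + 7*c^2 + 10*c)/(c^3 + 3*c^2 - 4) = c*(c + 5)/(c^2 + c - 2)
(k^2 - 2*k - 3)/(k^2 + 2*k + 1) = (k - 3)/(k + 1)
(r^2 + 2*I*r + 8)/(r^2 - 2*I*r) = (r + 4*I)/r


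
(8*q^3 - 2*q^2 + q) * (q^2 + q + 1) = 8*q^5 + 6*q^4 + 7*q^3 - q^2 + q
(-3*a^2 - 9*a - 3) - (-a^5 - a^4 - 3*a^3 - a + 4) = a^5 + a^4 + 3*a^3 - 3*a^2 - 8*a - 7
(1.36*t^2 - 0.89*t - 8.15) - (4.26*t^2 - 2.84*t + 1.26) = -2.9*t^2 + 1.95*t - 9.41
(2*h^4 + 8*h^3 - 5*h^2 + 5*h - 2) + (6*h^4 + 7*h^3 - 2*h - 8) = 8*h^4 + 15*h^3 - 5*h^2 + 3*h - 10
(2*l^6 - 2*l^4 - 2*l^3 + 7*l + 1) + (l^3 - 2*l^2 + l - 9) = 2*l^6 - 2*l^4 - l^3 - 2*l^2 + 8*l - 8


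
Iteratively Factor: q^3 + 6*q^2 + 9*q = (q + 3)*(q^2 + 3*q) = q*(q + 3)*(q + 3)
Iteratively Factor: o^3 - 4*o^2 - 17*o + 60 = (o - 5)*(o^2 + o - 12) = (o - 5)*(o - 3)*(o + 4)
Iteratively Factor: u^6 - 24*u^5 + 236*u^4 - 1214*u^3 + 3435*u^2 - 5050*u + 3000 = (u - 3)*(u^5 - 21*u^4 + 173*u^3 - 695*u^2 + 1350*u - 1000) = (u - 5)*(u - 3)*(u^4 - 16*u^3 + 93*u^2 - 230*u + 200) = (u - 5)*(u - 4)*(u - 3)*(u^3 - 12*u^2 + 45*u - 50) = (u - 5)^2*(u - 4)*(u - 3)*(u^2 - 7*u + 10) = (u - 5)^2*(u - 4)*(u - 3)*(u - 2)*(u - 5)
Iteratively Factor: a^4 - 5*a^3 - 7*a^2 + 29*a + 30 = (a + 1)*(a^3 - 6*a^2 - a + 30) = (a - 5)*(a + 1)*(a^2 - a - 6) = (a - 5)*(a + 1)*(a + 2)*(a - 3)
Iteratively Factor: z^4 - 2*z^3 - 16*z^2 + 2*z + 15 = (z - 1)*(z^3 - z^2 - 17*z - 15) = (z - 1)*(z + 3)*(z^2 - 4*z - 5) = (z - 1)*(z + 1)*(z + 3)*(z - 5)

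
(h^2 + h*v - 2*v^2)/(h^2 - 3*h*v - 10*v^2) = (-h + v)/(-h + 5*v)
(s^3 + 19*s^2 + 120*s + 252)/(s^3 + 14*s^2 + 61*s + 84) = (s^2 + 12*s + 36)/(s^2 + 7*s + 12)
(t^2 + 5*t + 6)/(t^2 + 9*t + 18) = (t + 2)/(t + 6)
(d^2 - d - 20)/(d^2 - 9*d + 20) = (d + 4)/(d - 4)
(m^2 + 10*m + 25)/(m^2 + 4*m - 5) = (m + 5)/(m - 1)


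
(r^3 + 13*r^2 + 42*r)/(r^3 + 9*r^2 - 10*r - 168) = r/(r - 4)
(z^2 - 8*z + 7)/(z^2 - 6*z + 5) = (z - 7)/(z - 5)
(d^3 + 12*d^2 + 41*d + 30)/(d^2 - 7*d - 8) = (d^2 + 11*d + 30)/(d - 8)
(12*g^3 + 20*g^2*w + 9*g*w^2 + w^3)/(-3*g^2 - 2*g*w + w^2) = (12*g^2 + 8*g*w + w^2)/(-3*g + w)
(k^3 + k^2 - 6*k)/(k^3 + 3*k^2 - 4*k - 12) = k/(k + 2)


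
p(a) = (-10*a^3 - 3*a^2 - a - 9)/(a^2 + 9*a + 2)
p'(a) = (-2*a - 9)*(-10*a^3 - 3*a^2 - a - 9)/(a^2 + 9*a + 2)^2 + (-30*a^2 - 6*a - 1)/(a^2 + 9*a + 2)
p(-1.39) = -1.57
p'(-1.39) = 4.76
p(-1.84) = -4.03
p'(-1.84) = 6.27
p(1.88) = -3.92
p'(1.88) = -3.04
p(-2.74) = -11.68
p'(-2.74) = 11.13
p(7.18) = -32.77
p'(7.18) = -6.98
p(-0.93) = 0.48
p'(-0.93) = 4.50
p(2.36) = -5.54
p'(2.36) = -3.69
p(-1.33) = -1.29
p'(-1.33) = 4.63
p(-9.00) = 3523.50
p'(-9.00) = 14667.25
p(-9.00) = 3523.50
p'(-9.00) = 14667.25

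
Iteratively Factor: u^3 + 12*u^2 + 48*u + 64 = (u + 4)*(u^2 + 8*u + 16) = (u + 4)^2*(u + 4)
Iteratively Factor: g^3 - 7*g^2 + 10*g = (g)*(g^2 - 7*g + 10) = g*(g - 2)*(g - 5)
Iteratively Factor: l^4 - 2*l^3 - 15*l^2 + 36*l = (l - 3)*(l^3 + l^2 - 12*l) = (l - 3)^2*(l^2 + 4*l) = (l - 3)^2*(l + 4)*(l)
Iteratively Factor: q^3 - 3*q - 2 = (q + 1)*(q^2 - q - 2) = (q - 2)*(q + 1)*(q + 1)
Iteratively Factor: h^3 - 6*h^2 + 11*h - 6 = (h - 1)*(h^2 - 5*h + 6) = (h - 3)*(h - 1)*(h - 2)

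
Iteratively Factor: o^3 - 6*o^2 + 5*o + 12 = (o - 4)*(o^2 - 2*o - 3) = (o - 4)*(o + 1)*(o - 3)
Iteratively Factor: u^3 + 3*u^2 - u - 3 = (u + 3)*(u^2 - 1) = (u + 1)*(u + 3)*(u - 1)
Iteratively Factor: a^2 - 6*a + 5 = (a - 5)*(a - 1)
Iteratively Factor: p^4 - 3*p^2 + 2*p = (p - 1)*(p^3 + p^2 - 2*p) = (p - 1)^2*(p^2 + 2*p) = (p - 1)^2*(p + 2)*(p)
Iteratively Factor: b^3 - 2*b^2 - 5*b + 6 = (b + 2)*(b^2 - 4*b + 3) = (b - 1)*(b + 2)*(b - 3)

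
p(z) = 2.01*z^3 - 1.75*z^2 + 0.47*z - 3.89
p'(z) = 6.03*z^2 - 3.5*z + 0.47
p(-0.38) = -4.43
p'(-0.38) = 2.67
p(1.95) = 5.28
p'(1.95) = 16.57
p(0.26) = -3.85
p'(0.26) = -0.03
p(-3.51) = -114.02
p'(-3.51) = 87.05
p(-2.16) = -33.33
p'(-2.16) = 36.16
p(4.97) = 201.97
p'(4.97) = 132.02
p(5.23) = 238.24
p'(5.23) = 147.10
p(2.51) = 18.05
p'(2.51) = 29.67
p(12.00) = 3223.03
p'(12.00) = 826.79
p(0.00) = -3.89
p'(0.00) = 0.47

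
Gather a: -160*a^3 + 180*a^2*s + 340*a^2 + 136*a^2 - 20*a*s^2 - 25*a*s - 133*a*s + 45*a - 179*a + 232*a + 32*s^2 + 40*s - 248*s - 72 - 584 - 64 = -160*a^3 + a^2*(180*s + 476) + a*(-20*s^2 - 158*s + 98) + 32*s^2 - 208*s - 720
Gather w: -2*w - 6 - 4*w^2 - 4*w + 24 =-4*w^2 - 6*w + 18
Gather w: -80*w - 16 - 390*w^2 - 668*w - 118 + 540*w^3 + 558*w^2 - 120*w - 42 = 540*w^3 + 168*w^2 - 868*w - 176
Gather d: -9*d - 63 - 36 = -9*d - 99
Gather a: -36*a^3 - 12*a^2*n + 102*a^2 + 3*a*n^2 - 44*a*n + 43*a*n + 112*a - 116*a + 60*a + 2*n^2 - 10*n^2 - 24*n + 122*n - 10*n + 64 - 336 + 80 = -36*a^3 + a^2*(102 - 12*n) + a*(3*n^2 - n + 56) - 8*n^2 + 88*n - 192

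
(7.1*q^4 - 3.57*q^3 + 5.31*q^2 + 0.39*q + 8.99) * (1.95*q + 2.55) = 13.845*q^5 + 11.1435*q^4 + 1.251*q^3 + 14.301*q^2 + 18.525*q + 22.9245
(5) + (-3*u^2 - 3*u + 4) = -3*u^2 - 3*u + 9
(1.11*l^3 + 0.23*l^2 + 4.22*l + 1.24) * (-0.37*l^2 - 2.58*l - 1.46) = -0.4107*l^5 - 2.9489*l^4 - 3.7754*l^3 - 11.6822*l^2 - 9.3604*l - 1.8104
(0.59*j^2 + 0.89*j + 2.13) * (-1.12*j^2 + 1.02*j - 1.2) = -0.6608*j^4 - 0.395*j^3 - 2.1858*j^2 + 1.1046*j - 2.556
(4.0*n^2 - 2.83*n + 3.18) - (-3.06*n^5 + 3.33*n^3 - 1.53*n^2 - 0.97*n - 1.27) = 3.06*n^5 - 3.33*n^3 + 5.53*n^2 - 1.86*n + 4.45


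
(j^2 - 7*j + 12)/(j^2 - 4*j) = (j - 3)/j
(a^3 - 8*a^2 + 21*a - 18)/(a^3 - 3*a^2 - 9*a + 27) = (a - 2)/(a + 3)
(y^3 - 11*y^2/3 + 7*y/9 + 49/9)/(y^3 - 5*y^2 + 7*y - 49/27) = 3*(y + 1)/(3*y - 1)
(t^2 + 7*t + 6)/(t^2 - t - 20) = (t^2 + 7*t + 6)/(t^2 - t - 20)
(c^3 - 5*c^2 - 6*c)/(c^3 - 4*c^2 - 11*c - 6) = c/(c + 1)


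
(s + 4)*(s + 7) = s^2 + 11*s + 28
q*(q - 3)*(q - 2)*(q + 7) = q^4 + 2*q^3 - 29*q^2 + 42*q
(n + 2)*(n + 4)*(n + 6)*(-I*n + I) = -I*n^4 - 11*I*n^3 - 32*I*n^2 - 4*I*n + 48*I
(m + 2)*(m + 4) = m^2 + 6*m + 8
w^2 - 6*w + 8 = (w - 4)*(w - 2)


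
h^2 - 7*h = h*(h - 7)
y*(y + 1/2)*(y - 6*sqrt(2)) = y^3 - 6*sqrt(2)*y^2 + y^2/2 - 3*sqrt(2)*y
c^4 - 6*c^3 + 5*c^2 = c^2*(c - 5)*(c - 1)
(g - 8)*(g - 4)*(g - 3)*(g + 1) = g^4 - 14*g^3 + 53*g^2 - 28*g - 96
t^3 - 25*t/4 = t*(t - 5/2)*(t + 5/2)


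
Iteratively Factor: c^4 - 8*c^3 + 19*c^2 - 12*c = (c - 3)*(c^3 - 5*c^2 + 4*c) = c*(c - 3)*(c^2 - 5*c + 4) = c*(c - 3)*(c - 1)*(c - 4)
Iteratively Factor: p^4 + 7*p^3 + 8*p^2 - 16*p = (p + 4)*(p^3 + 3*p^2 - 4*p) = p*(p + 4)*(p^2 + 3*p - 4) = p*(p + 4)^2*(p - 1)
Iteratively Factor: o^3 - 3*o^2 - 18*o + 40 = (o + 4)*(o^2 - 7*o + 10) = (o - 2)*(o + 4)*(o - 5)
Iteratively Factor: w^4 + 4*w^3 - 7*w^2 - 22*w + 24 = (w - 1)*(w^3 + 5*w^2 - 2*w - 24) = (w - 1)*(w + 3)*(w^2 + 2*w - 8) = (w - 2)*(w - 1)*(w + 3)*(w + 4)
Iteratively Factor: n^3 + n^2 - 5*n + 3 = (n - 1)*(n^2 + 2*n - 3) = (n - 1)*(n + 3)*(n - 1)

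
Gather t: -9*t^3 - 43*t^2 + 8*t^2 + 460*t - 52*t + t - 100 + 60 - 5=-9*t^3 - 35*t^2 + 409*t - 45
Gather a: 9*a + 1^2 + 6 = 9*a + 7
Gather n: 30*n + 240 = 30*n + 240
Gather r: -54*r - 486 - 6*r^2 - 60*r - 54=-6*r^2 - 114*r - 540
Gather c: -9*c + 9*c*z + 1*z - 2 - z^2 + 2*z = c*(9*z - 9) - z^2 + 3*z - 2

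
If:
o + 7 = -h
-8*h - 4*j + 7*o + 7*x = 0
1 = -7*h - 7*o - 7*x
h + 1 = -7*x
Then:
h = -49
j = 367/2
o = 42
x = 48/7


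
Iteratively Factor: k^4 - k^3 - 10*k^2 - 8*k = (k + 2)*(k^3 - 3*k^2 - 4*k) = k*(k + 2)*(k^2 - 3*k - 4) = k*(k - 4)*(k + 2)*(k + 1)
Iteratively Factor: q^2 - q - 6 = (q + 2)*(q - 3)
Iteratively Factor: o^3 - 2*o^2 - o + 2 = (o - 2)*(o^2 - 1) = (o - 2)*(o + 1)*(o - 1)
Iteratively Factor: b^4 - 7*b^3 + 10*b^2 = (b - 2)*(b^3 - 5*b^2) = (b - 5)*(b - 2)*(b^2) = b*(b - 5)*(b - 2)*(b)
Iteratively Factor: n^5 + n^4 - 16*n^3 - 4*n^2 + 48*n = (n + 4)*(n^4 - 3*n^3 - 4*n^2 + 12*n) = (n - 3)*(n + 4)*(n^3 - 4*n) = (n - 3)*(n + 2)*(n + 4)*(n^2 - 2*n) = (n - 3)*(n - 2)*(n + 2)*(n + 4)*(n)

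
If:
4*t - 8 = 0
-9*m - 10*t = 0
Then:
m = -20/9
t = 2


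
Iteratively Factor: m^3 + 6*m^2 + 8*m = (m + 4)*(m^2 + 2*m) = (m + 2)*(m + 4)*(m)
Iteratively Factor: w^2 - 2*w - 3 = (w + 1)*(w - 3)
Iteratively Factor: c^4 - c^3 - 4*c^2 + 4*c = (c - 1)*(c^3 - 4*c) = (c - 1)*(c + 2)*(c^2 - 2*c) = c*(c - 1)*(c + 2)*(c - 2)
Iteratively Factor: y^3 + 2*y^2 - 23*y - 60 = (y - 5)*(y^2 + 7*y + 12) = (y - 5)*(y + 4)*(y + 3)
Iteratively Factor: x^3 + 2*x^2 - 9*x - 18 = (x + 2)*(x^2 - 9) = (x + 2)*(x + 3)*(x - 3)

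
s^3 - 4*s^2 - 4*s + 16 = (s - 4)*(s - 2)*(s + 2)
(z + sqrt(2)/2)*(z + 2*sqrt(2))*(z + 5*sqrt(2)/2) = z^3 + 5*sqrt(2)*z^2 + 29*z/2 + 5*sqrt(2)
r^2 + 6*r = r*(r + 6)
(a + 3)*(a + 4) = a^2 + 7*a + 12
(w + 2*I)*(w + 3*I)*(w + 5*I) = w^3 + 10*I*w^2 - 31*w - 30*I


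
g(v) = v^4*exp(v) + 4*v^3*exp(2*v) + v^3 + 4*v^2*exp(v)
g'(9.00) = 446830432001.01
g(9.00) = 191520260466.30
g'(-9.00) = 243.48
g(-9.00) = -728.15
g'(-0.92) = 0.62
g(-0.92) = 0.36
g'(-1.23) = 2.20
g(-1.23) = -0.06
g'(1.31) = 643.57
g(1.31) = 162.12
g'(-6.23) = 117.70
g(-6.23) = -238.54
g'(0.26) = 4.95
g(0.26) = 0.49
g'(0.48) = 18.72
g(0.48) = 2.84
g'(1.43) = 991.44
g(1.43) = 258.82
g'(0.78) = 78.50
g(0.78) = 15.62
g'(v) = v^4*exp(v) + 8*v^3*exp(2*v) + 4*v^3*exp(v) + 12*v^2*exp(2*v) + 4*v^2*exp(v) + 3*v^2 + 8*v*exp(v)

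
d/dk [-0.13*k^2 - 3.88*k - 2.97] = -0.26*k - 3.88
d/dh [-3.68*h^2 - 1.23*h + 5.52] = -7.36*h - 1.23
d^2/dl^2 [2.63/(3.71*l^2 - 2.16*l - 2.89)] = (72.399166*l^2 - 42.151536*l - 2.63*(7.42*l - 2.16)*(14.84*l - 4.32) - 56.397194)/(-3.71*l^2 + 2.16*l + 2.89)^3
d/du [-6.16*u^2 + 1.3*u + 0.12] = 1.3 - 12.32*u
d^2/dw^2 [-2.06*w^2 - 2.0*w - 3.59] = -4.12000000000000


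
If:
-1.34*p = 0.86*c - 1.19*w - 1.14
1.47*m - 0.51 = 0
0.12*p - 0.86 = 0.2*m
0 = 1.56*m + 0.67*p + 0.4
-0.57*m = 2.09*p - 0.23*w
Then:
No Solution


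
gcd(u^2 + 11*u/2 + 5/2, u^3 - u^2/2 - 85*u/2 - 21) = u + 1/2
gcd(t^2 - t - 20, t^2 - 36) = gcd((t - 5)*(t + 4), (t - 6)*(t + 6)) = 1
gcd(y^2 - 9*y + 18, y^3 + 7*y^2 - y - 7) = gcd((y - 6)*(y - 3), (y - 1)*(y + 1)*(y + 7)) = 1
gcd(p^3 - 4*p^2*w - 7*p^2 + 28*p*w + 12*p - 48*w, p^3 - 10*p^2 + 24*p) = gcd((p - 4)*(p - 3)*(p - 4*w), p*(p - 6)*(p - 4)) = p - 4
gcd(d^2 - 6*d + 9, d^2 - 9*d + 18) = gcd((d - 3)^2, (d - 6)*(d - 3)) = d - 3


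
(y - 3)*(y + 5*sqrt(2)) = y^2 - 3*y + 5*sqrt(2)*y - 15*sqrt(2)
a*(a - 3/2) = a^2 - 3*a/2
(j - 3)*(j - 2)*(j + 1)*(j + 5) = j^4 + j^3 - 19*j^2 + 11*j + 30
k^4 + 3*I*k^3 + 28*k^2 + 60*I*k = k*(k - 5*I)*(k + 2*I)*(k + 6*I)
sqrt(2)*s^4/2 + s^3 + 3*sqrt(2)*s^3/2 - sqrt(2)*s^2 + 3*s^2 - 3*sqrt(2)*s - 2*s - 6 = (s + 3)*(s - sqrt(2))*(s + sqrt(2))*(sqrt(2)*s/2 + 1)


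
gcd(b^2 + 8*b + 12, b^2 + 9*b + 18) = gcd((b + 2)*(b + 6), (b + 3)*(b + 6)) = b + 6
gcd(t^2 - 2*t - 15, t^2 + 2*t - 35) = t - 5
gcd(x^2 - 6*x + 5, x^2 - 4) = 1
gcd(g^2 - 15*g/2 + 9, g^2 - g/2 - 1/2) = 1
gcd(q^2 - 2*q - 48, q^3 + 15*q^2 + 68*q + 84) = q + 6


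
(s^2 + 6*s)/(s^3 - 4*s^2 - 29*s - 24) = s*(s + 6)/(s^3 - 4*s^2 - 29*s - 24)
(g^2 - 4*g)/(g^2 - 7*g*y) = (g - 4)/(g - 7*y)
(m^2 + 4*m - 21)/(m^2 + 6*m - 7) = (m - 3)/(m - 1)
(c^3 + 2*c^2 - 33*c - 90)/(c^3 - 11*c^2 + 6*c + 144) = (c + 5)/(c - 8)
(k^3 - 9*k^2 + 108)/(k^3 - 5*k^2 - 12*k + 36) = (k - 6)/(k - 2)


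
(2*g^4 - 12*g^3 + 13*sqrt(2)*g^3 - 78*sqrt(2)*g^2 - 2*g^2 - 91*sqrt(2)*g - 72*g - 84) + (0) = 2*g^4 - 12*g^3 + 13*sqrt(2)*g^3 - 78*sqrt(2)*g^2 - 2*g^2 - 91*sqrt(2)*g - 72*g - 84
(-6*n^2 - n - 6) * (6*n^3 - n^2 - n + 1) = -36*n^5 - 29*n^3 + n^2 + 5*n - 6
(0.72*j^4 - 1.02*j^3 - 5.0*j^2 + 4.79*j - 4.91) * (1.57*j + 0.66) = 1.1304*j^5 - 1.1262*j^4 - 8.5232*j^3 + 4.2203*j^2 - 4.5473*j - 3.2406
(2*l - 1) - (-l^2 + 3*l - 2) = l^2 - l + 1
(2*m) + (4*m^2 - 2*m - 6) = 4*m^2 - 6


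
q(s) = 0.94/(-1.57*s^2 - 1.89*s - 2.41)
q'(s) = 0.94*(3.14*s + 1.89)/(-1.57*s^2 - 1.89*s - 2.41)^2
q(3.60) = -0.03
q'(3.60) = 0.01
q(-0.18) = -0.44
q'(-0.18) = 0.28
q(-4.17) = -0.04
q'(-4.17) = -0.02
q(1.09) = -0.15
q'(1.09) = 0.12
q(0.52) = -0.25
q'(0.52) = 0.23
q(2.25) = -0.06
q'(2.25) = 0.04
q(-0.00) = -0.39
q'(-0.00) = 0.31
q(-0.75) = -0.50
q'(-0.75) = -0.12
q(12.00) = -0.00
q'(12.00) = 0.00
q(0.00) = -0.39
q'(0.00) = 0.31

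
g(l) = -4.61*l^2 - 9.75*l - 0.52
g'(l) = -9.22*l - 9.75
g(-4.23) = -41.76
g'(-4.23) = 29.25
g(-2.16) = -0.97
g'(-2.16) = 10.17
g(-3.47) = -22.20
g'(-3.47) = 22.24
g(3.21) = -79.32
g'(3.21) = -39.35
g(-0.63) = 3.79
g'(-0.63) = -3.94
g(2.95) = -69.40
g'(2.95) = -36.95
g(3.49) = -90.70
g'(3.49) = -41.93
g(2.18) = -43.68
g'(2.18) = -29.85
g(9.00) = -461.68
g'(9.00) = -92.73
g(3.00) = -71.26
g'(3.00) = -37.41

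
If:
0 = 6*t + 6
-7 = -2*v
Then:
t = -1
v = 7/2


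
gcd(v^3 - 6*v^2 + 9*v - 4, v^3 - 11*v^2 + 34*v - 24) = v^2 - 5*v + 4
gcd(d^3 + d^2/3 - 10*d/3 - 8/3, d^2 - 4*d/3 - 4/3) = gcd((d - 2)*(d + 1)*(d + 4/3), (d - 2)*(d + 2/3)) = d - 2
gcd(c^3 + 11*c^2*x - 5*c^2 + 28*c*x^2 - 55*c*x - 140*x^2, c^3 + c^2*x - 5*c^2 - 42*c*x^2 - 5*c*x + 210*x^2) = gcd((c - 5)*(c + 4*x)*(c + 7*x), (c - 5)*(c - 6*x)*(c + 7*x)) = c^2 + 7*c*x - 5*c - 35*x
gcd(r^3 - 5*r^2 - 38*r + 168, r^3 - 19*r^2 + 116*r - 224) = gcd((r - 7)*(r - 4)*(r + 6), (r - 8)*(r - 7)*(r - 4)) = r^2 - 11*r + 28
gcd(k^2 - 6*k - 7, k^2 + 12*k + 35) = 1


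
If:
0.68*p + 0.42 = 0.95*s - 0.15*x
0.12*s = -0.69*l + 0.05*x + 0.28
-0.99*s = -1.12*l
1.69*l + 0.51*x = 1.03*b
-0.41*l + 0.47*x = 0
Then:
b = 0.74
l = 0.36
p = -0.12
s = 0.41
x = 0.31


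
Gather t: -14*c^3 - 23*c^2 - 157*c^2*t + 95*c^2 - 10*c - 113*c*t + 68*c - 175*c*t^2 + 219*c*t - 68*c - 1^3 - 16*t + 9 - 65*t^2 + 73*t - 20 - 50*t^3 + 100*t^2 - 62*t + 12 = -14*c^3 + 72*c^2 - 10*c - 50*t^3 + t^2*(35 - 175*c) + t*(-157*c^2 + 106*c - 5)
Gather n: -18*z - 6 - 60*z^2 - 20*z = -60*z^2 - 38*z - 6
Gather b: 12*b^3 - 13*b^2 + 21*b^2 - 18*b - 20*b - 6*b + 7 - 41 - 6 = 12*b^3 + 8*b^2 - 44*b - 40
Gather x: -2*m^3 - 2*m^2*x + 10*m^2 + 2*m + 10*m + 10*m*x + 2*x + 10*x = -2*m^3 + 10*m^2 + 12*m + x*(-2*m^2 + 10*m + 12)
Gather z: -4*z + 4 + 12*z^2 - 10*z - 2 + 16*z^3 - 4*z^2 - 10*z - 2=16*z^3 + 8*z^2 - 24*z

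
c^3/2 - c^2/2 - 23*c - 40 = (c/2 + 1)*(c - 8)*(c + 5)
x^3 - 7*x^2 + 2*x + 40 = (x - 5)*(x - 4)*(x + 2)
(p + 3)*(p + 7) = p^2 + 10*p + 21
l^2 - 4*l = l*(l - 4)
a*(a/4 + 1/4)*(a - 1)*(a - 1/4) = a^4/4 - a^3/16 - a^2/4 + a/16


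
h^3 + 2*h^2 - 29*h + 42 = (h - 3)*(h - 2)*(h + 7)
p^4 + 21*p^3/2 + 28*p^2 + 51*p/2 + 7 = (p + 1/2)*(p + 1)*(p + 2)*(p + 7)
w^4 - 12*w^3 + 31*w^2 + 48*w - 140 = (w - 7)*(w - 5)*(w - 2)*(w + 2)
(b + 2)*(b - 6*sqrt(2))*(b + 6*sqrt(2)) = b^3 + 2*b^2 - 72*b - 144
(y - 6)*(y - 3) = y^2 - 9*y + 18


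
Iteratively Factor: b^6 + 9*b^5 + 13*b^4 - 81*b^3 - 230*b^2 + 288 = (b - 1)*(b^5 + 10*b^4 + 23*b^3 - 58*b^2 - 288*b - 288) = (b - 1)*(b + 3)*(b^4 + 7*b^3 + 2*b^2 - 64*b - 96) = (b - 3)*(b - 1)*(b + 3)*(b^3 + 10*b^2 + 32*b + 32) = (b - 3)*(b - 1)*(b + 3)*(b + 4)*(b^2 + 6*b + 8) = (b - 3)*(b - 1)*(b + 3)*(b + 4)^2*(b + 2)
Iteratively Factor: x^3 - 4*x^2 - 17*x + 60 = (x - 3)*(x^2 - x - 20) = (x - 5)*(x - 3)*(x + 4)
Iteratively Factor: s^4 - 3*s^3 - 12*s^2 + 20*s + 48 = (s + 2)*(s^3 - 5*s^2 - 2*s + 24) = (s + 2)^2*(s^2 - 7*s + 12) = (s - 4)*(s + 2)^2*(s - 3)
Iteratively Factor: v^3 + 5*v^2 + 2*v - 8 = (v - 1)*(v^2 + 6*v + 8) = (v - 1)*(v + 2)*(v + 4)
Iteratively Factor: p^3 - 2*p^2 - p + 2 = (p - 2)*(p^2 - 1) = (p - 2)*(p - 1)*(p + 1)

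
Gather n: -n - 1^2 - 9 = -n - 10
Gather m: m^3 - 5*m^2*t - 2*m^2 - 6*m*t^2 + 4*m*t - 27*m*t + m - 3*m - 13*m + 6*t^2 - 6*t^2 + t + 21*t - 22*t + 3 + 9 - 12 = m^3 + m^2*(-5*t - 2) + m*(-6*t^2 - 23*t - 15)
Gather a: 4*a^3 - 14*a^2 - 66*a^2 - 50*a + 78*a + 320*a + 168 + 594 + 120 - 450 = 4*a^3 - 80*a^2 + 348*a + 432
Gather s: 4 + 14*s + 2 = 14*s + 6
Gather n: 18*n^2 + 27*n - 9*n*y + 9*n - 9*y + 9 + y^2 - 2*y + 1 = 18*n^2 + n*(36 - 9*y) + y^2 - 11*y + 10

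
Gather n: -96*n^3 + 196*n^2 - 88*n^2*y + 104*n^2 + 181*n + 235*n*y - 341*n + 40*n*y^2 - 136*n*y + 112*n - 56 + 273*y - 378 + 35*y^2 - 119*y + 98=-96*n^3 + n^2*(300 - 88*y) + n*(40*y^2 + 99*y - 48) + 35*y^2 + 154*y - 336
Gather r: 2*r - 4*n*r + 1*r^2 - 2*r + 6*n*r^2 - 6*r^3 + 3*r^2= -4*n*r - 6*r^3 + r^2*(6*n + 4)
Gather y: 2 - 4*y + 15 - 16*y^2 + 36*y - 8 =-16*y^2 + 32*y + 9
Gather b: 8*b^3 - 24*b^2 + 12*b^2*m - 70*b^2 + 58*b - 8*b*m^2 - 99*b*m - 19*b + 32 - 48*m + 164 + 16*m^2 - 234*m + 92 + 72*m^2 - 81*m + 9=8*b^3 + b^2*(12*m - 94) + b*(-8*m^2 - 99*m + 39) + 88*m^2 - 363*m + 297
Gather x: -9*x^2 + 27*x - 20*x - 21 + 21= -9*x^2 + 7*x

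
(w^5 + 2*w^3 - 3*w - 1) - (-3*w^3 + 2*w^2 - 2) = w^5 + 5*w^3 - 2*w^2 - 3*w + 1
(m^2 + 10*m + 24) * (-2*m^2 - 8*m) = -2*m^4 - 28*m^3 - 128*m^2 - 192*m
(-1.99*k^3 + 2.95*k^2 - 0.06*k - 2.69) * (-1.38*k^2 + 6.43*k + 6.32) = 2.7462*k^5 - 16.8667*k^4 + 6.4745*k^3 + 21.9704*k^2 - 17.6759*k - 17.0008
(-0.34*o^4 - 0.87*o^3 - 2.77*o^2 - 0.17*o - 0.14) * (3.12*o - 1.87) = -1.0608*o^5 - 2.0786*o^4 - 7.0155*o^3 + 4.6495*o^2 - 0.1189*o + 0.2618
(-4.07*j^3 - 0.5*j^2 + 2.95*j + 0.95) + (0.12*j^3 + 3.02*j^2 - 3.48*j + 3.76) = -3.95*j^3 + 2.52*j^2 - 0.53*j + 4.71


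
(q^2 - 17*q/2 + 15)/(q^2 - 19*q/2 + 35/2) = (q - 6)/(q - 7)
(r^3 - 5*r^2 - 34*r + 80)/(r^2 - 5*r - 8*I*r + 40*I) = (r^3 - 5*r^2 - 34*r + 80)/(r^2 - 5*r - 8*I*r + 40*I)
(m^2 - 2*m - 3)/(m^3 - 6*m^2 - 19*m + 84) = (m + 1)/(m^2 - 3*m - 28)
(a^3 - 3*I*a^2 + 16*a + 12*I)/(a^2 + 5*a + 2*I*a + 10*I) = (a^2 - 5*I*a + 6)/(a + 5)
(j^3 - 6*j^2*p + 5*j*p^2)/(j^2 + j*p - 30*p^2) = j*(j - p)/(j + 6*p)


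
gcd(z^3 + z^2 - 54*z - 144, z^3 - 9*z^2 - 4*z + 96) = z^2 - 5*z - 24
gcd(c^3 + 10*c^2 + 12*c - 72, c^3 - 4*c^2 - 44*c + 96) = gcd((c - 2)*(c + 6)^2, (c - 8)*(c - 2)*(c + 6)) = c^2 + 4*c - 12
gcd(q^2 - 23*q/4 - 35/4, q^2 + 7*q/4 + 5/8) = q + 5/4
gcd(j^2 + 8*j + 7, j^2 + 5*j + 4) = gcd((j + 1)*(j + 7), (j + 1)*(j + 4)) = j + 1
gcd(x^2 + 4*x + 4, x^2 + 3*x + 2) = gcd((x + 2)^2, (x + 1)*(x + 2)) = x + 2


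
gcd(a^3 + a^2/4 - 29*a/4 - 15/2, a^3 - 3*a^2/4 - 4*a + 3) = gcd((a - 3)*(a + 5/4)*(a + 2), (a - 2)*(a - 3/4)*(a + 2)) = a + 2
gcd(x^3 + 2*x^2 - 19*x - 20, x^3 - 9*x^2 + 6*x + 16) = x + 1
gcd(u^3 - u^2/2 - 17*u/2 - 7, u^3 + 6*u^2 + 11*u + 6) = u^2 + 3*u + 2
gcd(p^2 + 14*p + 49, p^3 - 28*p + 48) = 1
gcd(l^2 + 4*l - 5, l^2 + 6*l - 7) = l - 1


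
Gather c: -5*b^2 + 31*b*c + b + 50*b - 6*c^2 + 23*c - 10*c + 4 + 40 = -5*b^2 + 51*b - 6*c^2 + c*(31*b + 13) + 44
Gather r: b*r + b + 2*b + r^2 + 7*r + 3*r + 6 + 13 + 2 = 3*b + r^2 + r*(b + 10) + 21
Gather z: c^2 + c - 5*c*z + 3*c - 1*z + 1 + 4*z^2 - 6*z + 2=c^2 + 4*c + 4*z^2 + z*(-5*c - 7) + 3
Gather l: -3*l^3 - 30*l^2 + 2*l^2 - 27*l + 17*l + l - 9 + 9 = -3*l^3 - 28*l^2 - 9*l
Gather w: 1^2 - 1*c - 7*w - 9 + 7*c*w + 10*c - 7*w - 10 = 9*c + w*(7*c - 14) - 18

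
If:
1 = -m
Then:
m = -1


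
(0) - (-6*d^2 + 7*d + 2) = 6*d^2 - 7*d - 2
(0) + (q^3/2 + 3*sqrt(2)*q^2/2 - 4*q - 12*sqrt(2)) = q^3/2 + 3*sqrt(2)*q^2/2 - 4*q - 12*sqrt(2)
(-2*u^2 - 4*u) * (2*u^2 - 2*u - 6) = -4*u^4 - 4*u^3 + 20*u^2 + 24*u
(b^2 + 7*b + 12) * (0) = 0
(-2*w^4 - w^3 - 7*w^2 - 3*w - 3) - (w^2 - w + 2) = -2*w^4 - w^3 - 8*w^2 - 2*w - 5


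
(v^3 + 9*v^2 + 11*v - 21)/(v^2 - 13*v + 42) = (v^3 + 9*v^2 + 11*v - 21)/(v^2 - 13*v + 42)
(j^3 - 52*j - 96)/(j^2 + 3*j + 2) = (j^2 - 2*j - 48)/(j + 1)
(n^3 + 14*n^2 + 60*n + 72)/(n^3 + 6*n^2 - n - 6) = (n^2 + 8*n + 12)/(n^2 - 1)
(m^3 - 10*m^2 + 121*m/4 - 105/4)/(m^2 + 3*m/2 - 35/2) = (2*m^2 - 13*m + 15)/(2*(m + 5))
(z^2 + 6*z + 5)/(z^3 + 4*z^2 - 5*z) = (z + 1)/(z*(z - 1))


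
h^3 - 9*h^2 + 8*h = h*(h - 8)*(h - 1)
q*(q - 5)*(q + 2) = q^3 - 3*q^2 - 10*q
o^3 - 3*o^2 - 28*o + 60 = (o - 6)*(o - 2)*(o + 5)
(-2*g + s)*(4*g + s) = -8*g^2 + 2*g*s + s^2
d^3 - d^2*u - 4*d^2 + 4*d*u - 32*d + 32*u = (d - 8)*(d + 4)*(d - u)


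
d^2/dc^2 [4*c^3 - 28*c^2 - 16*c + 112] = 24*c - 56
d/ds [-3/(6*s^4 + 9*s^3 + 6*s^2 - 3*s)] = (8*s^3 + 9*s^2 + 4*s - 1)/(s^2*(2*s^3 + 3*s^2 + 2*s - 1)^2)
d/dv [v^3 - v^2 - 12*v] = 3*v^2 - 2*v - 12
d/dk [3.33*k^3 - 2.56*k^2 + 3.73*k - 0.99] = 9.99*k^2 - 5.12*k + 3.73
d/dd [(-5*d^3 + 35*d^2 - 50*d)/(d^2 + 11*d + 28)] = 5*(-d^4 - 22*d^3 + 3*d^2 + 392*d - 280)/(d^4 + 22*d^3 + 177*d^2 + 616*d + 784)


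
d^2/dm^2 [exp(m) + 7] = exp(m)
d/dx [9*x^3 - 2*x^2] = x*(27*x - 4)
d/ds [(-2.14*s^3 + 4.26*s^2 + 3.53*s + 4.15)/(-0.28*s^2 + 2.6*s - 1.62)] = (0.5992*s^4 - 11.128*s^3 + 22.4648*s^2 - 11.4784*s - 16.5086)/(0.0784*s^4 - 1.456*s^3 + 7.6672*s^2 - 8.424*s + 2.6244)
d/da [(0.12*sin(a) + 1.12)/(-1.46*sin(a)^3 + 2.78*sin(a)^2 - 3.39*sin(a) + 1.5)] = (0.3504*sin(a)^3 + 4.572*sin(a)^2 - 6.2272*sin(a) + 3.9768)*cos(a)/(2.1316*sin(a)^6 - 8.1176*sin(a)^5 + 17.6272*sin(a)^4 - 23.2284*sin(a)^3 + 19.8321*sin(a)^2 - 10.17*sin(a) + 2.25)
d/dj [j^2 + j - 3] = 2*j + 1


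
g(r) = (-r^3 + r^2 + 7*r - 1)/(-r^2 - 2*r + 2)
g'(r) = (2*r + 2)*(-r^3 + r^2 + 7*r - 1)/(-r^2 - 2*r + 2)^2 + (-3*r^2 + 2*r + 7)/(-r^2 - 2*r + 2)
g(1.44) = -2.77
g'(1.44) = 3.33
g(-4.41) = -8.50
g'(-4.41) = 0.25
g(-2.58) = 9.47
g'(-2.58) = -95.43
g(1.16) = -4.15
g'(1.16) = 7.58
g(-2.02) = -1.44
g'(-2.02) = -3.24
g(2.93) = -0.24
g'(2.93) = 1.19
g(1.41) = -2.87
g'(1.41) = 3.55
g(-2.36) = 1.04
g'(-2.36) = -15.00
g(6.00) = 3.02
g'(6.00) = 1.02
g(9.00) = 6.04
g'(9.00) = 1.00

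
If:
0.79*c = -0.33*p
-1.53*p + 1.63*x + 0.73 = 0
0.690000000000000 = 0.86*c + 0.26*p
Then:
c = 2.90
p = -6.95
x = -6.97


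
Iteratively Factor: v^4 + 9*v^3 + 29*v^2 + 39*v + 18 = (v + 1)*(v^3 + 8*v^2 + 21*v + 18) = (v + 1)*(v + 2)*(v^2 + 6*v + 9) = (v + 1)*(v + 2)*(v + 3)*(v + 3)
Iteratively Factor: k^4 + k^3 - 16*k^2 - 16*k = (k + 4)*(k^3 - 3*k^2 - 4*k) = (k - 4)*(k + 4)*(k^2 + k) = k*(k - 4)*(k + 4)*(k + 1)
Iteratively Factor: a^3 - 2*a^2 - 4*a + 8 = (a + 2)*(a^2 - 4*a + 4) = (a - 2)*(a + 2)*(a - 2)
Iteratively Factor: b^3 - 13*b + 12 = (b - 1)*(b^2 + b - 12) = (b - 1)*(b + 4)*(b - 3)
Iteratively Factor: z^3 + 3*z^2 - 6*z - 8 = (z + 1)*(z^2 + 2*z - 8) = (z + 1)*(z + 4)*(z - 2)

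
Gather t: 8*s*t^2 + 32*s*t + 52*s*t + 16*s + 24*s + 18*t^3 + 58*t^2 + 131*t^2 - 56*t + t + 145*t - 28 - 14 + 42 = 40*s + 18*t^3 + t^2*(8*s + 189) + t*(84*s + 90)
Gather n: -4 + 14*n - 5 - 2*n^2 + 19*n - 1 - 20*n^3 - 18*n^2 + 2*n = -20*n^3 - 20*n^2 + 35*n - 10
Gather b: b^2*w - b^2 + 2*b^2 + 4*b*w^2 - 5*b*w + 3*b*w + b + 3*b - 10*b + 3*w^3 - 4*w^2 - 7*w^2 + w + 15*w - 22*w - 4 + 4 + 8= b^2*(w + 1) + b*(4*w^2 - 2*w - 6) + 3*w^3 - 11*w^2 - 6*w + 8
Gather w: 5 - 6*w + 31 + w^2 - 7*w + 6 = w^2 - 13*w + 42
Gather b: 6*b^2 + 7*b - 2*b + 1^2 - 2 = 6*b^2 + 5*b - 1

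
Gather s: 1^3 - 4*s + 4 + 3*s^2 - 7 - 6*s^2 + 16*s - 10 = -3*s^2 + 12*s - 12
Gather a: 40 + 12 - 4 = 48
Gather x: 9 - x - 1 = 8 - x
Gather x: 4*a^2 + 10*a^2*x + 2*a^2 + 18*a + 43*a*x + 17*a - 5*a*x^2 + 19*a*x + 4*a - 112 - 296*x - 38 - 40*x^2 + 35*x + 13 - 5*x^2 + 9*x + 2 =6*a^2 + 39*a + x^2*(-5*a - 45) + x*(10*a^2 + 62*a - 252) - 135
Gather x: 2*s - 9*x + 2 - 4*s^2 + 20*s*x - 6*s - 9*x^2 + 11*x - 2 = -4*s^2 - 4*s - 9*x^2 + x*(20*s + 2)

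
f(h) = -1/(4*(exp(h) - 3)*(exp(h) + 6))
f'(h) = exp(h)/(4*(exp(h) - 3)*(exp(h) + 6)^2) + exp(h)/(4*(exp(h) - 3)^2*(exp(h) + 6))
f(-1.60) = 0.01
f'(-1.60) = 0.00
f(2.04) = -0.00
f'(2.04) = 0.01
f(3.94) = -0.00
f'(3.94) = 0.00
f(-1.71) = 0.01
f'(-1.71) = 0.00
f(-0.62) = 0.02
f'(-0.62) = 0.00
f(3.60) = -0.00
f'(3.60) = 0.00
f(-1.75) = 0.01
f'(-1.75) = 0.00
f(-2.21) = 0.01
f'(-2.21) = 0.00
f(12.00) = 0.00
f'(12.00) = 0.00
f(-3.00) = 0.01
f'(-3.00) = 0.00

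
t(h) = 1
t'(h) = 0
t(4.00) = 1.00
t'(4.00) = 0.00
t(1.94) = 1.00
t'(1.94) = 0.00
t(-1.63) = 1.00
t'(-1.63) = 0.00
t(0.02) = 1.00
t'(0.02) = 0.00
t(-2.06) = 1.00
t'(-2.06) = 0.00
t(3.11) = 1.00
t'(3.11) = 0.00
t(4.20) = 1.00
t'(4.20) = 0.00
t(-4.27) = 1.00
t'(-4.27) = 0.00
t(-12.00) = 1.00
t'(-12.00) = 0.00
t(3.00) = 1.00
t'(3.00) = 0.00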